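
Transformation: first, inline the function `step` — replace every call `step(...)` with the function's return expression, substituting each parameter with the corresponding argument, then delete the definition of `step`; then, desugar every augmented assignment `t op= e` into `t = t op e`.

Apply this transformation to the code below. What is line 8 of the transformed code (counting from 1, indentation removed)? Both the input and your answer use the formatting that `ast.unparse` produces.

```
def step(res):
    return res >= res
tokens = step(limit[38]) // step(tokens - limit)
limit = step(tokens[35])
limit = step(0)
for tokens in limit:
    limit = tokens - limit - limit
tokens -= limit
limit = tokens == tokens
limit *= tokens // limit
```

Transformed code:
tokens = (limit[38] >= limit[38]) // (tokens - limit >= tokens - limit)
limit = tokens[35] >= tokens[35]
limit = 0 >= 0
for tokens in limit:
    limit = tokens - limit - limit
tokens = tokens - limit
limit = tokens == tokens
limit = limit * (tokens // limit)

limit = limit * (tokens // limit)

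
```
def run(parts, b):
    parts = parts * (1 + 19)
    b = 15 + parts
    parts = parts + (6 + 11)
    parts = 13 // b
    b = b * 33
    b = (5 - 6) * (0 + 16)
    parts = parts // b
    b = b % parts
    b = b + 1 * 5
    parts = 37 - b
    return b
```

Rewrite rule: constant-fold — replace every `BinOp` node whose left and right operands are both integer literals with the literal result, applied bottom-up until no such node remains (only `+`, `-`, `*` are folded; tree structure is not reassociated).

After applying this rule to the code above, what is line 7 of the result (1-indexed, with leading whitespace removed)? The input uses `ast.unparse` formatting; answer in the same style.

Transformed code:
def run(parts, b):
    parts = parts * 20
    b = 15 + parts
    parts = parts + 17
    parts = 13 // b
    b = b * 33
    b = -16
    parts = parts // b
    b = b % parts
    b = b + 5
    parts = 37 - b
    return b

b = -16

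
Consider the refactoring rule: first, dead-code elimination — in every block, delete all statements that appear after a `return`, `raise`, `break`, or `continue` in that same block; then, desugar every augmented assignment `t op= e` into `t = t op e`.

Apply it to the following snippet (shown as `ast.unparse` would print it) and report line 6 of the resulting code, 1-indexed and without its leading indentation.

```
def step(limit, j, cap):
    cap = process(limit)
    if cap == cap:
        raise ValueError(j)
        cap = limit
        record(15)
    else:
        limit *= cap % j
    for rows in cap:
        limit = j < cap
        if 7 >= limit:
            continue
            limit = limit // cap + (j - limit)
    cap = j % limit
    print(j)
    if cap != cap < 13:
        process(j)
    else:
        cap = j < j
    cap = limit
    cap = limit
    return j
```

Transformed code:
def step(limit, j, cap):
    cap = process(limit)
    if cap == cap:
        raise ValueError(j)
    else:
        limit = limit * (cap % j)
    for rows in cap:
        limit = j < cap
        if 7 >= limit:
            continue
    cap = j % limit
    print(j)
    if cap != cap < 13:
        process(j)
    else:
        cap = j < j
    cap = limit
    cap = limit
    return j

limit = limit * (cap % j)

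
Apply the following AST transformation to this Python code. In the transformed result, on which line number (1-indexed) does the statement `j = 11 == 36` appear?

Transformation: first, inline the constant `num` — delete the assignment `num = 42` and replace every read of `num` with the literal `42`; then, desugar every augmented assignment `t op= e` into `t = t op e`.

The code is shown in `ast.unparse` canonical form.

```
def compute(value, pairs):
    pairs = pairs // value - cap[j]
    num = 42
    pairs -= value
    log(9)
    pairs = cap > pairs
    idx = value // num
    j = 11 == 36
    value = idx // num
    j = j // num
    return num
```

7

Transformed code:
def compute(value, pairs):
    pairs = pairs // value - cap[j]
    pairs = pairs - value
    log(9)
    pairs = cap > pairs
    idx = value // 42
    j = 11 == 36
    value = idx // 42
    j = j // 42
    return 42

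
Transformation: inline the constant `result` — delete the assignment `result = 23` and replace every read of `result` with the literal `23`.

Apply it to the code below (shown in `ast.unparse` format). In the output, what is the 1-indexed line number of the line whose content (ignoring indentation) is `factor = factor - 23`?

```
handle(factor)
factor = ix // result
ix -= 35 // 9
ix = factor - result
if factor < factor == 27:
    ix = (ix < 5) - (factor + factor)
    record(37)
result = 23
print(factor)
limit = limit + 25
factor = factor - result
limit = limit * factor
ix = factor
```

Transformed code:
handle(factor)
factor = ix // 23
ix -= 35 // 9
ix = factor - 23
if factor < factor == 27:
    ix = (ix < 5) - (factor + factor)
    record(37)
print(factor)
limit = limit + 25
factor = factor - 23
limit = limit * factor
ix = factor

10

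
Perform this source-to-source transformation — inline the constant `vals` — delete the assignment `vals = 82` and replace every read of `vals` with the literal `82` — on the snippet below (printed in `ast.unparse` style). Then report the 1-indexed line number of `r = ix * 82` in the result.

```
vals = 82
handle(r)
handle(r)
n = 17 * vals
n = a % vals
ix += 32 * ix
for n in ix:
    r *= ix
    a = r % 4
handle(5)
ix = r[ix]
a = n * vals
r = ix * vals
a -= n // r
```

12

Transformed code:
handle(r)
handle(r)
n = 17 * 82
n = a % 82
ix += 32 * ix
for n in ix:
    r *= ix
    a = r % 4
handle(5)
ix = r[ix]
a = n * 82
r = ix * 82
a -= n // r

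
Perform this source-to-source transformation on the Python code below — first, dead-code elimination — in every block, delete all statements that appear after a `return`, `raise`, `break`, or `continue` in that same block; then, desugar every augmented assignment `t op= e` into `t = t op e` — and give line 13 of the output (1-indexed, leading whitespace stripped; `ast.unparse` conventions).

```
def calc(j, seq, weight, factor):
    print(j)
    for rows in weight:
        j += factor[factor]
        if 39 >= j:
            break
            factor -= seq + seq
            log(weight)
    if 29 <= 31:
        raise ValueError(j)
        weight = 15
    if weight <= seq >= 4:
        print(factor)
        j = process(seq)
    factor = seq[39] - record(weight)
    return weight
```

return weight

Transformed code:
def calc(j, seq, weight, factor):
    print(j)
    for rows in weight:
        j = j + factor[factor]
        if 39 >= j:
            break
    if 29 <= 31:
        raise ValueError(j)
    if weight <= seq >= 4:
        print(factor)
        j = process(seq)
    factor = seq[39] - record(weight)
    return weight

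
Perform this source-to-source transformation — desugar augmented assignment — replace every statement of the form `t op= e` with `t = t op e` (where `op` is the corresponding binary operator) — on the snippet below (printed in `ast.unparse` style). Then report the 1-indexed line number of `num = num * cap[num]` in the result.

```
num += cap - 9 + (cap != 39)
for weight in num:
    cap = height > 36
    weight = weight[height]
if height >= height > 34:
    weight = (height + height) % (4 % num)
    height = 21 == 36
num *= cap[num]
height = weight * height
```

8

Transformed code:
num = num + (cap - 9 + (cap != 39))
for weight in num:
    cap = height > 36
    weight = weight[height]
if height >= height > 34:
    weight = (height + height) % (4 % num)
    height = 21 == 36
num = num * cap[num]
height = weight * height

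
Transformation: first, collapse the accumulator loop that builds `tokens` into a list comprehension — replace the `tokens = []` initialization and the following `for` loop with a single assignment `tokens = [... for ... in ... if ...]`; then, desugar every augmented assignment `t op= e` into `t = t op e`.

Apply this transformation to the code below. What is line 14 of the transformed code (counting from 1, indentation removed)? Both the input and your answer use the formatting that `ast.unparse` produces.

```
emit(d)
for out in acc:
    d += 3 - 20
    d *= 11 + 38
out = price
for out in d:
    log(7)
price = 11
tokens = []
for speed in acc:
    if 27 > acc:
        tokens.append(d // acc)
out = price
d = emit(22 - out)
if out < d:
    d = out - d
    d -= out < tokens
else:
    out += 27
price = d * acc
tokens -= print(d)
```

Transformed code:
emit(d)
for out in acc:
    d = d + (3 - 20)
    d = d * (11 + 38)
out = price
for out in d:
    log(7)
price = 11
tokens = [d // acc for speed in acc if 27 > acc]
out = price
d = emit(22 - out)
if out < d:
    d = out - d
    d = d - (out < tokens)
else:
    out = out + 27
price = d * acc
tokens = tokens - print(d)

d = d - (out < tokens)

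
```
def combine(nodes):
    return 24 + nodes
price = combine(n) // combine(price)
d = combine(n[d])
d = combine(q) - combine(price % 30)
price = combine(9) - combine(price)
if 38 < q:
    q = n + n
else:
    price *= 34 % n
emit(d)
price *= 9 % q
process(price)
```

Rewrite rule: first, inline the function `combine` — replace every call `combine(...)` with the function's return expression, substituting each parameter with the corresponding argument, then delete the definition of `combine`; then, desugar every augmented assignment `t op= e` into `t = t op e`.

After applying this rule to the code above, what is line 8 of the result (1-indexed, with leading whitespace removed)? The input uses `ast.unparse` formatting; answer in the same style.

price = price * (34 % n)

Transformed code:
price = (24 + n) // (24 + price)
d = 24 + n[d]
d = 24 + q - (24 + price % 30)
price = 24 + 9 - (24 + price)
if 38 < q:
    q = n + n
else:
    price = price * (34 % n)
emit(d)
price = price * (9 % q)
process(price)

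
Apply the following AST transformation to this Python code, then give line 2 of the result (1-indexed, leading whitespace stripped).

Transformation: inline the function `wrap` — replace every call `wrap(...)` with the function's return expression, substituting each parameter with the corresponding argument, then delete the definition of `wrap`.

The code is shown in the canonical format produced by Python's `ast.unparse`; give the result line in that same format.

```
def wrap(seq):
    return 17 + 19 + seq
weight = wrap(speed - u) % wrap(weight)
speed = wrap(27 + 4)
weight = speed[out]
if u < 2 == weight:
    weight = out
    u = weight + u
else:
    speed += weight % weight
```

speed = 17 + 19 + (27 + 4)

Transformed code:
weight = (17 + 19 + (speed - u)) % (17 + 19 + weight)
speed = 17 + 19 + (27 + 4)
weight = speed[out]
if u < 2 == weight:
    weight = out
    u = weight + u
else:
    speed += weight % weight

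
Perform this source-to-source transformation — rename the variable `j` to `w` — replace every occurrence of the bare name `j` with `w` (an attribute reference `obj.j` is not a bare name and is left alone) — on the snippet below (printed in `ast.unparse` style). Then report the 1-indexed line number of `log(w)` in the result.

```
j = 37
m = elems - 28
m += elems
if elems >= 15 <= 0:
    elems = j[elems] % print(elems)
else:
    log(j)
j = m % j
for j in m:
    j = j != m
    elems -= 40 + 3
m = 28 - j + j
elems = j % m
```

7

Transformed code:
w = 37
m = elems - 28
m += elems
if elems >= 15 <= 0:
    elems = w[elems] % print(elems)
else:
    log(w)
w = m % w
for w in m:
    w = w != m
    elems -= 40 + 3
m = 28 - w + w
elems = w % m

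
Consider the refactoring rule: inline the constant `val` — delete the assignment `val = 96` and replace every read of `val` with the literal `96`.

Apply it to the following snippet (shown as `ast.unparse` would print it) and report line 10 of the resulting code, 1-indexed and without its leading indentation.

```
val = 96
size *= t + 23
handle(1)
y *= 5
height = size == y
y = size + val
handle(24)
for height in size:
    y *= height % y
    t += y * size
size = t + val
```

size = t + 96

Transformed code:
size *= t + 23
handle(1)
y *= 5
height = size == y
y = size + 96
handle(24)
for height in size:
    y *= height % y
    t += y * size
size = t + 96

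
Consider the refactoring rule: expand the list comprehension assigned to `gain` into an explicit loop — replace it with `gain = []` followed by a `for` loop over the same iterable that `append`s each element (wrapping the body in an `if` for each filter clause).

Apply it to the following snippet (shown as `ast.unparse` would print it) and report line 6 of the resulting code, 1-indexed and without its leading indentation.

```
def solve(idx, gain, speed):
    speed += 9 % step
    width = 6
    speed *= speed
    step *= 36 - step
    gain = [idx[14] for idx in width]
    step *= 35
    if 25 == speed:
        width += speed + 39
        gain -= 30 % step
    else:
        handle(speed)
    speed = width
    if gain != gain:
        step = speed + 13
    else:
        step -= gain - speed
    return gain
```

Transformed code:
def solve(idx, gain, speed):
    speed += 9 % step
    width = 6
    speed *= speed
    step *= 36 - step
    gain = []
    for idx in width:
        gain.append(idx[14])
    step *= 35
    if 25 == speed:
        width += speed + 39
        gain -= 30 % step
    else:
        handle(speed)
    speed = width
    if gain != gain:
        step = speed + 13
    else:
        step -= gain - speed
    return gain

gain = []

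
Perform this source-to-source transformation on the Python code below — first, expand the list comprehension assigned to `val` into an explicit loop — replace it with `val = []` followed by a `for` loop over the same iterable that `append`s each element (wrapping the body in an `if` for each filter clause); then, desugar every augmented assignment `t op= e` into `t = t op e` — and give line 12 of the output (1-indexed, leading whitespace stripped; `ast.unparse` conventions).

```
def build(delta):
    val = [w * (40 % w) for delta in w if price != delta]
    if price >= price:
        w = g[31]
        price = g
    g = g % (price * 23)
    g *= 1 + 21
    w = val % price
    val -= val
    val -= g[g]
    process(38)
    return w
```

Transformed code:
def build(delta):
    val = []
    for delta in w:
        if price != delta:
            val.append(w * (40 % w))
    if price >= price:
        w = g[31]
        price = g
    g = g % (price * 23)
    g = g * (1 + 21)
    w = val % price
    val = val - val
    val = val - g[g]
    process(38)
    return w

val = val - val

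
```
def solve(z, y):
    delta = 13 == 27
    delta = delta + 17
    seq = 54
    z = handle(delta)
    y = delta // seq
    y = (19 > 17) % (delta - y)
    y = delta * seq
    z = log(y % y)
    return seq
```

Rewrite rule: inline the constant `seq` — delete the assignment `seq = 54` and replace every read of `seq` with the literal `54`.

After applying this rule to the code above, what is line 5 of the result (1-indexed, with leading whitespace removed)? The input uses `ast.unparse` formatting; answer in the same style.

y = delta // 54

Transformed code:
def solve(z, y):
    delta = 13 == 27
    delta = delta + 17
    z = handle(delta)
    y = delta // 54
    y = (19 > 17) % (delta - y)
    y = delta * 54
    z = log(y % y)
    return 54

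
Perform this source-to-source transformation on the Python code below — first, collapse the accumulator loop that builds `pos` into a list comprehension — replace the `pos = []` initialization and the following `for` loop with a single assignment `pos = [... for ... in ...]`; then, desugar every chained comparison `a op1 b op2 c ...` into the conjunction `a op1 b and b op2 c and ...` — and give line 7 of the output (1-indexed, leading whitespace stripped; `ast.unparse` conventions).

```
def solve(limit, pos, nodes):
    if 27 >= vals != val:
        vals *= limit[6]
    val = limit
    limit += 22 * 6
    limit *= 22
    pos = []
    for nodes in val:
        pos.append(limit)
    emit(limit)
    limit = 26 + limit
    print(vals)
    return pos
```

pos = [limit for nodes in val]

Transformed code:
def solve(limit, pos, nodes):
    if 27 >= vals and vals != val:
        vals *= limit[6]
    val = limit
    limit += 22 * 6
    limit *= 22
    pos = [limit for nodes in val]
    emit(limit)
    limit = 26 + limit
    print(vals)
    return pos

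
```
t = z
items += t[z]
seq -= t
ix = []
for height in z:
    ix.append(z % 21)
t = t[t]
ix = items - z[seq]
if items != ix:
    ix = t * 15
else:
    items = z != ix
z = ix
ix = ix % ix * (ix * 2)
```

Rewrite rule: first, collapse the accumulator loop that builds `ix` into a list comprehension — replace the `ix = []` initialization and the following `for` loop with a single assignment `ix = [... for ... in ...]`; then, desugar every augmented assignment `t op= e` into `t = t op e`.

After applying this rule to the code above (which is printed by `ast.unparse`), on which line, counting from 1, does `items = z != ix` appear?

Transformed code:
t = z
items = items + t[z]
seq = seq - t
ix = [z % 21 for height in z]
t = t[t]
ix = items - z[seq]
if items != ix:
    ix = t * 15
else:
    items = z != ix
z = ix
ix = ix % ix * (ix * 2)

10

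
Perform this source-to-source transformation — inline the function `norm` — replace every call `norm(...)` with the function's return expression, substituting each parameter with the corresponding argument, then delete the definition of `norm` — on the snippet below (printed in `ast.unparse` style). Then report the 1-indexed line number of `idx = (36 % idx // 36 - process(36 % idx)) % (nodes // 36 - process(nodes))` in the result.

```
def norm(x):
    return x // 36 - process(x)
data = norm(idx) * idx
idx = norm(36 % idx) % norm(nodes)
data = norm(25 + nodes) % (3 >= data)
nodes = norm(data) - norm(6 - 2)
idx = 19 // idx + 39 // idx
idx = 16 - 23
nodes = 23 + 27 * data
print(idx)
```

Transformed code:
data = (idx // 36 - process(idx)) * idx
idx = (36 % idx // 36 - process(36 % idx)) % (nodes // 36 - process(nodes))
data = ((25 + nodes) // 36 - process(25 + nodes)) % (3 >= data)
nodes = data // 36 - process(data) - ((6 - 2) // 36 - process(6 - 2))
idx = 19 // idx + 39 // idx
idx = 16 - 23
nodes = 23 + 27 * data
print(idx)

2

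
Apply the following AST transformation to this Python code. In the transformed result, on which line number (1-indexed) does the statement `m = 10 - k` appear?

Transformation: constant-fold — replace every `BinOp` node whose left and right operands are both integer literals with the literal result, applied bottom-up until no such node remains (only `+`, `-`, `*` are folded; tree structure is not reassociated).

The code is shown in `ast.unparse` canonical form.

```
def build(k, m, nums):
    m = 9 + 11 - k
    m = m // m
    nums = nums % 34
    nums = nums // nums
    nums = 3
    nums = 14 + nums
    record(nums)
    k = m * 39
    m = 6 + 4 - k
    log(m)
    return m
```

10

Transformed code:
def build(k, m, nums):
    m = 20 - k
    m = m // m
    nums = nums % 34
    nums = nums // nums
    nums = 3
    nums = 14 + nums
    record(nums)
    k = m * 39
    m = 10 - k
    log(m)
    return m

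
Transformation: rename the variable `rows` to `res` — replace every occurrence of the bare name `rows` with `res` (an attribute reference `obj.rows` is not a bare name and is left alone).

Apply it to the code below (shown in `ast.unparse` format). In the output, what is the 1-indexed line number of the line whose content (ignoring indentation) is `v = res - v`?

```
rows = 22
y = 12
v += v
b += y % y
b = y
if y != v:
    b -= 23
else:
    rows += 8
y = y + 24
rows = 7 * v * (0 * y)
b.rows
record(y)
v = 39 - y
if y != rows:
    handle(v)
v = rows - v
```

Transformed code:
res = 22
y = 12
v += v
b += y % y
b = y
if y != v:
    b -= 23
else:
    res += 8
y = y + 24
res = 7 * v * (0 * y)
b.rows
record(y)
v = 39 - y
if y != res:
    handle(v)
v = res - v

17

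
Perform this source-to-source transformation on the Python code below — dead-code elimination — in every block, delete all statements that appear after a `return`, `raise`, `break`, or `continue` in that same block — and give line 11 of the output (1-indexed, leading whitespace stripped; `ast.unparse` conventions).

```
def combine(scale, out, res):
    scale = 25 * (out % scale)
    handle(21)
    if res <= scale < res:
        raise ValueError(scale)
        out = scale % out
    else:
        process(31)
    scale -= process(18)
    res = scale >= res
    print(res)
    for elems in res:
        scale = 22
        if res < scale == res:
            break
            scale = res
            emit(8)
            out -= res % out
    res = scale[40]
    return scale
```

Transformed code:
def combine(scale, out, res):
    scale = 25 * (out % scale)
    handle(21)
    if res <= scale < res:
        raise ValueError(scale)
    else:
        process(31)
    scale -= process(18)
    res = scale >= res
    print(res)
    for elems in res:
        scale = 22
        if res < scale == res:
            break
    res = scale[40]
    return scale

for elems in res:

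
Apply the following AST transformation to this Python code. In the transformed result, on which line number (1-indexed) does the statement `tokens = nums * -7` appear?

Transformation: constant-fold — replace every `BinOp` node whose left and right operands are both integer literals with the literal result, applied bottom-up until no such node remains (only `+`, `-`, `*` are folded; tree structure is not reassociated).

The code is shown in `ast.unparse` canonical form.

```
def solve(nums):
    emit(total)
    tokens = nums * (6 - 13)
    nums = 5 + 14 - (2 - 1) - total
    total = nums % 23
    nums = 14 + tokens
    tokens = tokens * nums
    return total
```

3

Transformed code:
def solve(nums):
    emit(total)
    tokens = nums * -7
    nums = 18 - total
    total = nums % 23
    nums = 14 + tokens
    tokens = tokens * nums
    return total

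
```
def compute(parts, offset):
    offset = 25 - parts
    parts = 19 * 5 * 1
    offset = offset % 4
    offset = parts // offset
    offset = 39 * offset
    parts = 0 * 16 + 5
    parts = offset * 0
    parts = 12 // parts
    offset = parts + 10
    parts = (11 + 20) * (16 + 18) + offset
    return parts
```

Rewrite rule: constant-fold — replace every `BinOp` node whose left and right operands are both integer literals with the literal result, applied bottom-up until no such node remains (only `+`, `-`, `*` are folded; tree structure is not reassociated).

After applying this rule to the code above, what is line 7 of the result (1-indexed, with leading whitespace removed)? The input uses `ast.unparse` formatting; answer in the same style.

parts = 5

Transformed code:
def compute(parts, offset):
    offset = 25 - parts
    parts = 95
    offset = offset % 4
    offset = parts // offset
    offset = 39 * offset
    parts = 5
    parts = offset * 0
    parts = 12 // parts
    offset = parts + 10
    parts = 1054 + offset
    return parts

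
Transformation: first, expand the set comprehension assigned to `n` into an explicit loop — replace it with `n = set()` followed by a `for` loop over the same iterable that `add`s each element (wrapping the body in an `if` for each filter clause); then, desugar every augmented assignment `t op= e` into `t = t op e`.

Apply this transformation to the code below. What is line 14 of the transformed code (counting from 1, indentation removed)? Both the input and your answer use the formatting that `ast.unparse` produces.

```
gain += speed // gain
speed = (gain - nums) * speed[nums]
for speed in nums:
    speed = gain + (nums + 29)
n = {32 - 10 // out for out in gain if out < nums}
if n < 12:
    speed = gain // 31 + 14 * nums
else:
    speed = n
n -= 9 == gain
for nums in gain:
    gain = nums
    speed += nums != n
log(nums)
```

Transformed code:
gain = gain + speed // gain
speed = (gain - nums) * speed[nums]
for speed in nums:
    speed = gain + (nums + 29)
n = set()
for out in gain:
    if out < nums:
        n.add(32 - 10 // out)
if n < 12:
    speed = gain // 31 + 14 * nums
else:
    speed = n
n = n - (9 == gain)
for nums in gain:
    gain = nums
    speed = speed + (nums != n)
log(nums)

for nums in gain:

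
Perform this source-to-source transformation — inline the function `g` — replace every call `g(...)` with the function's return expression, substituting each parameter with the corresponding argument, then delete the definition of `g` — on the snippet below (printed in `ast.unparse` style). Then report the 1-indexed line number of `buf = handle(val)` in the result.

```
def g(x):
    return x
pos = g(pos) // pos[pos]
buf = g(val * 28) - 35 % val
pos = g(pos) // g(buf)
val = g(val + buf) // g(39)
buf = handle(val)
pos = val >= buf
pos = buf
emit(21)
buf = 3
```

Transformed code:
pos = pos // pos[pos]
buf = val * 28 - 35 % val
pos = pos // buf
val = (val + buf) // 39
buf = handle(val)
pos = val >= buf
pos = buf
emit(21)
buf = 3

5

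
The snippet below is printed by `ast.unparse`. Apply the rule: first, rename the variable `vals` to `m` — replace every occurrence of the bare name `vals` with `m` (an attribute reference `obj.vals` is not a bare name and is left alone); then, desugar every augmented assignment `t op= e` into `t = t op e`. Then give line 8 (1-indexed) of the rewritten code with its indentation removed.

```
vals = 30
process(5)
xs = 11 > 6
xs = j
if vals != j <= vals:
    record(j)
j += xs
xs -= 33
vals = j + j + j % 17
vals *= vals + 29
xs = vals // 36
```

Transformed code:
m = 30
process(5)
xs = 11 > 6
xs = j
if m != j <= m:
    record(j)
j = j + xs
xs = xs - 33
m = j + j + j % 17
m = m * (m + 29)
xs = m // 36

xs = xs - 33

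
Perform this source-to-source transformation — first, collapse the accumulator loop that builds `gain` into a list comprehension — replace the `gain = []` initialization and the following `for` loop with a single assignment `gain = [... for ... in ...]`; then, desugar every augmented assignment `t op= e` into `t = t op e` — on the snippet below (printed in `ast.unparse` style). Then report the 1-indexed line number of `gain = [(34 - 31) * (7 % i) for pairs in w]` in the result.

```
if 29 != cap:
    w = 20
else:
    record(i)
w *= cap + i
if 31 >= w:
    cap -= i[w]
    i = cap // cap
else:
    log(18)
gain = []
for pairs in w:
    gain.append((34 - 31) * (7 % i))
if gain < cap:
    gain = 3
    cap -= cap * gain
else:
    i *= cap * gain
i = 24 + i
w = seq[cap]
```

11

Transformed code:
if 29 != cap:
    w = 20
else:
    record(i)
w = w * (cap + i)
if 31 >= w:
    cap = cap - i[w]
    i = cap // cap
else:
    log(18)
gain = [(34 - 31) * (7 % i) for pairs in w]
if gain < cap:
    gain = 3
    cap = cap - cap * gain
else:
    i = i * (cap * gain)
i = 24 + i
w = seq[cap]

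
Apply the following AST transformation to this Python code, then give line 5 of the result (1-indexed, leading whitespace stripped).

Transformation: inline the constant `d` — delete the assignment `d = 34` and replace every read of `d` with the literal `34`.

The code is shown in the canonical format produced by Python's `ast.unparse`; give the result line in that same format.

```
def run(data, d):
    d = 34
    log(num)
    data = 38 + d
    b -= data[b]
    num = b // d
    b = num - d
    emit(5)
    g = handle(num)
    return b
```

Transformed code:
def run(data, d):
    log(num)
    data = 38 + 34
    b -= data[b]
    num = b // 34
    b = num - 34
    emit(5)
    g = handle(num)
    return b

num = b // 34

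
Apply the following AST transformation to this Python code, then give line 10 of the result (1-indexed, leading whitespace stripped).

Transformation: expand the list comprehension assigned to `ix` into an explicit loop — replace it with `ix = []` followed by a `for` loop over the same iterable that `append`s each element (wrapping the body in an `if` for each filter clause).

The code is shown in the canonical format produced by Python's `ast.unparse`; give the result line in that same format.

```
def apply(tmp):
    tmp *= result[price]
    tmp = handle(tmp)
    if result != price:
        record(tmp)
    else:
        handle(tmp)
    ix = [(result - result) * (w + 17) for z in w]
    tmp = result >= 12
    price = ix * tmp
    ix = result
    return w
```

Transformed code:
def apply(tmp):
    tmp *= result[price]
    tmp = handle(tmp)
    if result != price:
        record(tmp)
    else:
        handle(tmp)
    ix = []
    for z in w:
        ix.append((result - result) * (w + 17))
    tmp = result >= 12
    price = ix * tmp
    ix = result
    return w

ix.append((result - result) * (w + 17))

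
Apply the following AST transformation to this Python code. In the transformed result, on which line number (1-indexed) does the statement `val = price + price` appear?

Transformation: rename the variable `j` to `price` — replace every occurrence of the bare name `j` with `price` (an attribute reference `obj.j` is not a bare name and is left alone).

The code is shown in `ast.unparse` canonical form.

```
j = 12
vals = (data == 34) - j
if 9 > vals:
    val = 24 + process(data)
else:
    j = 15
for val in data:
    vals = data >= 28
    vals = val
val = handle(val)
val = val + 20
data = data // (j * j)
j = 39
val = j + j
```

14

Transformed code:
price = 12
vals = (data == 34) - price
if 9 > vals:
    val = 24 + process(data)
else:
    price = 15
for val in data:
    vals = data >= 28
    vals = val
val = handle(val)
val = val + 20
data = data // (price * price)
price = 39
val = price + price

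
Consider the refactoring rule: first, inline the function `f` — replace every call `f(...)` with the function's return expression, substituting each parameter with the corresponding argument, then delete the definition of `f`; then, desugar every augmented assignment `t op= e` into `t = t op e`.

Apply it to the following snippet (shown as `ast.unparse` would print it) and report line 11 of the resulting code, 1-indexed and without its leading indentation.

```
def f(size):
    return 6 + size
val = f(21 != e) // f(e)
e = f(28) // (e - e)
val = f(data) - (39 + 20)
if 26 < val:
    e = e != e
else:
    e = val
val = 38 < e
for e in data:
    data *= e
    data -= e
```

data = data - e

Transformed code:
val = (6 + (21 != e)) // (6 + e)
e = (6 + 28) // (e - e)
val = 6 + data - (39 + 20)
if 26 < val:
    e = e != e
else:
    e = val
val = 38 < e
for e in data:
    data = data * e
    data = data - e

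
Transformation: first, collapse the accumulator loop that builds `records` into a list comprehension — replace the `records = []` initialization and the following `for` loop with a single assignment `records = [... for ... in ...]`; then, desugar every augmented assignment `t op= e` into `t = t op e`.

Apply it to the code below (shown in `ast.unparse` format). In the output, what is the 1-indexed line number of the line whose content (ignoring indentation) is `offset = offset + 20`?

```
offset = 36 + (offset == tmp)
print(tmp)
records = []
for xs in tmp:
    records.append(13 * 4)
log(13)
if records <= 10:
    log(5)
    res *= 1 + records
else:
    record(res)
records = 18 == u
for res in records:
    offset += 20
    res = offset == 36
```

12

Transformed code:
offset = 36 + (offset == tmp)
print(tmp)
records = [13 * 4 for xs in tmp]
log(13)
if records <= 10:
    log(5)
    res = res * (1 + records)
else:
    record(res)
records = 18 == u
for res in records:
    offset = offset + 20
    res = offset == 36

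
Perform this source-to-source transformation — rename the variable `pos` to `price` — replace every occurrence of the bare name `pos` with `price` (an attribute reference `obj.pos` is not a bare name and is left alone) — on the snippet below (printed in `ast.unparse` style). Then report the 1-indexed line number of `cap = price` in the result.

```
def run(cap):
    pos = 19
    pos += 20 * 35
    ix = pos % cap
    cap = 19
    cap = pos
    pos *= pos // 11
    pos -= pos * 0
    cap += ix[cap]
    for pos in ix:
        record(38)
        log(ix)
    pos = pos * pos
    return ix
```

6

Transformed code:
def run(cap):
    price = 19
    price += 20 * 35
    ix = price % cap
    cap = 19
    cap = price
    price *= price // 11
    price -= price * 0
    cap += ix[cap]
    for price in ix:
        record(38)
        log(ix)
    price = price * price
    return ix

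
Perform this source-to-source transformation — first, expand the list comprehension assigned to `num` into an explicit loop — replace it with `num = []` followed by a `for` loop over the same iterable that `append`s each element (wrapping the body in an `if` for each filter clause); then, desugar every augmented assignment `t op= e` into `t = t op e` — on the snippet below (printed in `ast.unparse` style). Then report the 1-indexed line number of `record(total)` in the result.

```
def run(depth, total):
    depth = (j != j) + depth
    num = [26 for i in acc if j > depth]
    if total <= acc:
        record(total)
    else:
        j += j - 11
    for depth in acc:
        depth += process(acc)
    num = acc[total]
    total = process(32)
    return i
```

8

Transformed code:
def run(depth, total):
    depth = (j != j) + depth
    num = []
    for i in acc:
        if j > depth:
            num.append(26)
    if total <= acc:
        record(total)
    else:
        j = j + (j - 11)
    for depth in acc:
        depth = depth + process(acc)
    num = acc[total]
    total = process(32)
    return i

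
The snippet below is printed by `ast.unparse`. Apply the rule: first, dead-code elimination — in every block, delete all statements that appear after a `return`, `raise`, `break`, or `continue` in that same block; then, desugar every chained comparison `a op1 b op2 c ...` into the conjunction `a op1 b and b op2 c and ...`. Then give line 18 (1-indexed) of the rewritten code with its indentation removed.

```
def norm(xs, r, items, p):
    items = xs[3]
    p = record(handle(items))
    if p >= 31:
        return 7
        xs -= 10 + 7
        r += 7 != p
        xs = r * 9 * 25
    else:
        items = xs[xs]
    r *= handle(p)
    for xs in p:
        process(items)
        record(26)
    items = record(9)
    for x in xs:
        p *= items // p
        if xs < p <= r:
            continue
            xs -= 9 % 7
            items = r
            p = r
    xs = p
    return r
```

return r

Transformed code:
def norm(xs, r, items, p):
    items = xs[3]
    p = record(handle(items))
    if p >= 31:
        return 7
    else:
        items = xs[xs]
    r *= handle(p)
    for xs in p:
        process(items)
        record(26)
    items = record(9)
    for x in xs:
        p *= items // p
        if xs < p and p <= r:
            continue
    xs = p
    return r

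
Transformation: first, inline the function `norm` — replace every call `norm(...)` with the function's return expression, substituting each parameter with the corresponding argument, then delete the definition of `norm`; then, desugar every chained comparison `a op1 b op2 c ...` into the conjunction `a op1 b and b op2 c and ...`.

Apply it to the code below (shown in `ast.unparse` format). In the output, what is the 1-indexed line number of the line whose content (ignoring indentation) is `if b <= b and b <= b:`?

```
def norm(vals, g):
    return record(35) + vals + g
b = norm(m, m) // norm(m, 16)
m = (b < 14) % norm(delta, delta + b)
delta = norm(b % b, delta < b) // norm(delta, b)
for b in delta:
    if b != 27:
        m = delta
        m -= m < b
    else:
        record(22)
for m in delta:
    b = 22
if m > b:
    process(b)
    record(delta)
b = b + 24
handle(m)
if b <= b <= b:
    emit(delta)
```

17

Transformed code:
b = (record(35) + m + m) // (record(35) + m + 16)
m = (b < 14) % (record(35) + delta + (delta + b))
delta = (record(35) + b % b + (delta < b)) // (record(35) + delta + b)
for b in delta:
    if b != 27:
        m = delta
        m -= m < b
    else:
        record(22)
for m in delta:
    b = 22
if m > b:
    process(b)
    record(delta)
b = b + 24
handle(m)
if b <= b and b <= b:
    emit(delta)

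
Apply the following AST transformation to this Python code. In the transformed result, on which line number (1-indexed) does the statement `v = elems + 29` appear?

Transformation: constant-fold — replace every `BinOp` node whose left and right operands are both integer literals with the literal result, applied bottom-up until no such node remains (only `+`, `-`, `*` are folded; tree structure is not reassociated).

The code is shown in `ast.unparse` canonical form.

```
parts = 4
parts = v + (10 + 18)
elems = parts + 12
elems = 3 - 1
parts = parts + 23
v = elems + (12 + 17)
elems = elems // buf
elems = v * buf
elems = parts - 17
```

Transformed code:
parts = 4
parts = v + 28
elems = parts + 12
elems = 2
parts = parts + 23
v = elems + 29
elems = elems // buf
elems = v * buf
elems = parts - 17

6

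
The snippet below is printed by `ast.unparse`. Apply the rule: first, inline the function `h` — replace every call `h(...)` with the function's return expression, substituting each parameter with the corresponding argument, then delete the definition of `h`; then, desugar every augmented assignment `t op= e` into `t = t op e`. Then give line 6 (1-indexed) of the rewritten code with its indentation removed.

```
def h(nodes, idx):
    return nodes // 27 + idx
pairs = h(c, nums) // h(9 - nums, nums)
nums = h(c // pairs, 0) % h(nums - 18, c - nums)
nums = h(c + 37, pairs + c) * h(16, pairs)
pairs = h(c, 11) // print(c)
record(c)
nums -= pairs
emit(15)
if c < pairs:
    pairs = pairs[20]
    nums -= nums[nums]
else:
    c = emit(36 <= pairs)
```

nums = nums - pairs

Transformed code:
pairs = (c // 27 + nums) // ((9 - nums) // 27 + nums)
nums = (c // pairs // 27 + 0) % ((nums - 18) // 27 + (c - nums))
nums = ((c + 37) // 27 + (pairs + c)) * (16 // 27 + pairs)
pairs = (c // 27 + 11) // print(c)
record(c)
nums = nums - pairs
emit(15)
if c < pairs:
    pairs = pairs[20]
    nums = nums - nums[nums]
else:
    c = emit(36 <= pairs)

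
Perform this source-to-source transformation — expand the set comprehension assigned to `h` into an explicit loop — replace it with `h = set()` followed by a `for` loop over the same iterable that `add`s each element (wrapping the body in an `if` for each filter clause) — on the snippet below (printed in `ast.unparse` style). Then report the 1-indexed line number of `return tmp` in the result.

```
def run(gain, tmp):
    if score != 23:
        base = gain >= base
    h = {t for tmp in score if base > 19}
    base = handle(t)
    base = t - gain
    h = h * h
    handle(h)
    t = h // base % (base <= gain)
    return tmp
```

Transformed code:
def run(gain, tmp):
    if score != 23:
        base = gain >= base
    h = set()
    for tmp in score:
        if base > 19:
            h.add(t)
    base = handle(t)
    base = t - gain
    h = h * h
    handle(h)
    t = h // base % (base <= gain)
    return tmp

13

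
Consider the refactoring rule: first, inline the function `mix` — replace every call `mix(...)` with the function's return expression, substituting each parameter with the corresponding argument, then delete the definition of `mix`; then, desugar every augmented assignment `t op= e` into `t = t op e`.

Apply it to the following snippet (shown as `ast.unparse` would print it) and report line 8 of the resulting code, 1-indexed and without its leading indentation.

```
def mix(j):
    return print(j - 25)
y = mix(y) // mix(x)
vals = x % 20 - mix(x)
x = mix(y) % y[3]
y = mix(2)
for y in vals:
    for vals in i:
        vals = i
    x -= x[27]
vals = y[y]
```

x = x - x[27]

Transformed code:
y = print(y - 25) // print(x - 25)
vals = x % 20 - print(x - 25)
x = print(y - 25) % y[3]
y = print(2 - 25)
for y in vals:
    for vals in i:
        vals = i
    x = x - x[27]
vals = y[y]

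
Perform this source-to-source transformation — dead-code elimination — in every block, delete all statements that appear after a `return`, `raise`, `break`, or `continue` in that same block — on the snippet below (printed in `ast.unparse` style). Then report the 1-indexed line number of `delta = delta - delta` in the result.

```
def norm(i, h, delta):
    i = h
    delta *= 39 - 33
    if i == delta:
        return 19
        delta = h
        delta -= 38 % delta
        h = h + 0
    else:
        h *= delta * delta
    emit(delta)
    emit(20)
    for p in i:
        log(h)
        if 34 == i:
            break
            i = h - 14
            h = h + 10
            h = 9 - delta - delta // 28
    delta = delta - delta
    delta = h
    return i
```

14

Transformed code:
def norm(i, h, delta):
    i = h
    delta *= 39 - 33
    if i == delta:
        return 19
    else:
        h *= delta * delta
    emit(delta)
    emit(20)
    for p in i:
        log(h)
        if 34 == i:
            break
    delta = delta - delta
    delta = h
    return i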